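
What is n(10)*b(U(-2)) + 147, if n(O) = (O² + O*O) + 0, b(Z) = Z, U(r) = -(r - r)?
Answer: 147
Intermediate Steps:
U(r) = 0 (U(r) = -1*0 = 0)
n(O) = 2*O² (n(O) = (O² + O²) + 0 = 2*O² + 0 = 2*O²)
n(10)*b(U(-2)) + 147 = (2*10²)*0 + 147 = (2*100)*0 + 147 = 200*0 + 147 = 0 + 147 = 147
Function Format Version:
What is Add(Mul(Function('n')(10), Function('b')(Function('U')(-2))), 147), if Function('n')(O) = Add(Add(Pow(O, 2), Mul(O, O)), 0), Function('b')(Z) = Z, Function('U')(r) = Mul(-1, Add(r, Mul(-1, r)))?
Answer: 147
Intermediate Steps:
Function('U')(r) = 0 (Function('U')(r) = Mul(-1, 0) = 0)
Function('n')(O) = Mul(2, Pow(O, 2)) (Function('n')(O) = Add(Add(Pow(O, 2), Pow(O, 2)), 0) = Add(Mul(2, Pow(O, 2)), 0) = Mul(2, Pow(O, 2)))
Add(Mul(Function('n')(10), Function('b')(Function('U')(-2))), 147) = Add(Mul(Mul(2, Pow(10, 2)), 0), 147) = Add(Mul(Mul(2, 100), 0), 147) = Add(Mul(200, 0), 147) = Add(0, 147) = 147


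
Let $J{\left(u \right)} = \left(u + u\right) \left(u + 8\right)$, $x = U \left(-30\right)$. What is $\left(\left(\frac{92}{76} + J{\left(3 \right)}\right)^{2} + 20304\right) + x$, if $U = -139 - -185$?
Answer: $\frac{8462293}{361} \approx 23441.0$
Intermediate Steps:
$U = 46$ ($U = -139 + 185 = 46$)
$x = -1380$ ($x = 46 \left(-30\right) = -1380$)
$J{\left(u \right)} = 2 u \left(8 + u\right)$
$\left(\left(\frac{92}{76} + J{\left(3 \right)}\right)^{2} + 20304\right) + x = \left(\left(\frac{92}{76} + 2 \cdot 3 \left(8 + 3\right)\right)^{2} + 20304\right) - 1380 = \left(\left(92 \cdot \frac{1}{76} + 2 \cdot 3 \cdot 11\right)^{2} + 20304\right) - 1380 = \left(\left(\frac{23}{19} + 66\right)^{2} + 20304\right) - 1380 = \left(\left(\frac{1277}{19}\right)^{2} + 20304\right) - 1380 = \left(\frac{1630729}{361} + 20304\right) - 1380 = \frac{8960473}{361} - 1380 = \frac{8462293}{361}$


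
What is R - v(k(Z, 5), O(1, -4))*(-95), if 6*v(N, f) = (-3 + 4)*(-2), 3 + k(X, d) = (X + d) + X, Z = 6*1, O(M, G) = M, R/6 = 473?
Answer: 8419/3 ≈ 2806.3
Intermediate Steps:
R = 2838 (R = 6*473 = 2838)
Z = 6
k(X, d) = -3 + d + 2*X (k(X, d) = -3 + ((X + d) + X) = -3 + (d + 2*X) = -3 + d + 2*X)
v(N, f) = -⅓ (v(N, f) = ((-3 + 4)*(-2))/6 = (1*(-2))/6 = (⅙)*(-2) = -⅓)
R - v(k(Z, 5), O(1, -4))*(-95) = 2838 - (-1)*(-95)/3 = 2838 - 1*95/3 = 2838 - 95/3 = 8419/3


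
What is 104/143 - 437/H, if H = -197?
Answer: 6383/2167 ≈ 2.9455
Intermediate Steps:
104/143 - 437/H = 104/143 - 437/(-197) = 104*(1/143) - 437*(-1/197) = 8/11 + 437/197 = 6383/2167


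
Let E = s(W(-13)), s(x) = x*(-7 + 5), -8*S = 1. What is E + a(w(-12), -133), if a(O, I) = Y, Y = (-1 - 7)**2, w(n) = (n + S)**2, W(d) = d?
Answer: 90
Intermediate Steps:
S = -1/8 (S = -1/8*1 = -1/8 ≈ -0.12500)
w(n) = (-1/8 + n)**2 (w(n) = (n - 1/8)**2 = (-1/8 + n)**2)
Y = 64 (Y = (-8)**2 = 64)
s(x) = -2*x (s(x) = x*(-2) = -2*x)
E = 26 (E = -2*(-13) = 26)
a(O, I) = 64
E + a(w(-12), -133) = 26 + 64 = 90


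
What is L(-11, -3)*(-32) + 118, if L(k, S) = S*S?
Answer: -170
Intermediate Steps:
L(k, S) = S²
L(-11, -3)*(-32) + 118 = (-3)²*(-32) + 118 = 9*(-32) + 118 = -288 + 118 = -170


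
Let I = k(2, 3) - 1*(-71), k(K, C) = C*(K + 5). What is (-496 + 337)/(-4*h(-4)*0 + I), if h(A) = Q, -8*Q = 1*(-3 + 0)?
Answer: -159/92 ≈ -1.7283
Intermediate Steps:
k(K, C) = C*(5 + K)
Q = 3/8 (Q = -(-3 + 0)/8 = -(-3)/8 = -⅛*(-3) = 3/8 ≈ 0.37500)
h(A) = 3/8
I = 92 (I = 3*(5 + 2) - 1*(-71) = 3*7 + 71 = 21 + 71 = 92)
(-496 + 337)/(-4*h(-4)*0 + I) = (-496 + 337)/(-4*3/8*0 + 92) = -159/(-3/2*0 + 92) = -159/(0 + 92) = -159/92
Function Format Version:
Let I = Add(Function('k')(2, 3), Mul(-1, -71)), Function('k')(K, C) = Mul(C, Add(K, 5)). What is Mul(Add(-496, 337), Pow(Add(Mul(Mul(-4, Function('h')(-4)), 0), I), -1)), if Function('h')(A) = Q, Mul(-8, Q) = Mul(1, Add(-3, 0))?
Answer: Rational(-159, 92) ≈ -1.7283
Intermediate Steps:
Function('k')(K, C) = Mul(C, Add(5, K))
Q = Rational(3, 8) (Q = Mul(Rational(-1, 8), Mul(1, Add(-3, 0))) = Mul(Rational(-1, 8), Mul(1, -3)) = Mul(Rational(-1, 8), -3) = Rational(3, 8) ≈ 0.37500)
Function('h')(A) = Rational(3, 8)
I = 92 (I = Add(Mul(3, Add(5, 2)), Mul(-1, -71)) = Add(Mul(3, 7), 71) = Add(21, 71) = 92)
Mul(Add(-496, 337), Pow(Add(Mul(Mul(-4, Function('h')(-4)), 0), I), -1)) = Mul(Add(-496, 337), Pow(Add(Mul(Mul(-4, Rational(3, 8)), 0), 92), -1)) = Mul(-159, Pow(Add(Mul(Rational(-3, 2), 0), 92), -1)) = Mul(-159, Pow(Add(0, 92), -1)) = Mul(-159, Pow(92, -1)) = Mul(-159, Rational(1, 92)) = Rational(-159, 92)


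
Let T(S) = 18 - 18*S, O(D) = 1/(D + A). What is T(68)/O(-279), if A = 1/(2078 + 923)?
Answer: 1009757268/3001 ≈ 3.3647e+5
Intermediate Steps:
A = 1/3001 ≈ 0.00033322
O(D) = 1/(1/3001 + D) (O(D) = 1/(D + 1/3001) = 1/(1/3001 + D))
T(68)/O(-279) = (18 - 18*68)/((3001/(1 + 3001*(-279)))) = (18 - 1224)/((3001/(1 - 837279))) = -1206/(3001/(-837278)) = -1206/(3001*(-1/837278)) = -1206/(-3001/837278) = -1206*(-837278/3001) = 1009757268/3001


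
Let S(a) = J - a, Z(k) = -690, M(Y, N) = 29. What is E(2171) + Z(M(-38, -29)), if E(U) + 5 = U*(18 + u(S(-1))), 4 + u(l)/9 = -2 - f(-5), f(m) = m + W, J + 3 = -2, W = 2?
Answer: -20234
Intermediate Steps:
J = -5 (J = -3 - 2 = -5)
S(a) = -5 - a
f(m) = 2 + m (f(m) = m + 2 = 2 + m)
u(l) = -27 (u(l) = -36 + 9*(-2 - (2 - 5)) = -36 + 9*(-2 - 1*(-3)) = -36 + 9*(-2 + 3) = -36 + 9*1 = -36 + 9 = -27)
E(U) = -5 - 9*U (E(U) = -5 + U*(18 - 27) = -5 + U*(-9) = -5 - 9*U)
E(2171) + Z(M(-38, -29)) = (-5 - 9*2171) - 690 = (-5 - 19539) - 690 = -19544 - 690 = -20234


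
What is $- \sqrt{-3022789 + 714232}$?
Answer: $- i \sqrt{2308557} \approx - 1519.4 i$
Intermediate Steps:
$- \sqrt{-3022789 + 714232} = - \sqrt{-2308557} = - i \sqrt{2308557}$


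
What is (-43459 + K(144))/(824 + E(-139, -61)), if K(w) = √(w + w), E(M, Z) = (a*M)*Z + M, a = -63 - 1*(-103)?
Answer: -43459/339845 + 12*√2/339845 ≈ -0.12783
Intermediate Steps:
a = 40 (a = -63 + 103 = 40)
E(M, Z) = M + 40*M*Z (E(M, Z) = (40*M)*Z + M = 40*M*Z + M = M + 40*M*Z)
K(w) = √2*√w (K(w) = √(2*w) = √2*√w)
(-43459 + K(144))/(824 + E(-139, -61)) = (-43459 + √2*√144)/(824 - 139*(1 + 40*(-61))) = (-43459 + √2*12)/(824 - 139*(1 - 2440)) = (-43459 + 12*√2)/(824 - 139*(-2439)) = (-43459 + 12*√2)/(824 + 339021) = (-43459 + 12*√2)/339845 = (-43459 + 12*√2)*(1/339845) = -43459/339845 + 12*√2/339845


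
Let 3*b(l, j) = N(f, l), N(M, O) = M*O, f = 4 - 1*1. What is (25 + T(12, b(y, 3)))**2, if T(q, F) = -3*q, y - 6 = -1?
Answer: 121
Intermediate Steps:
y = 5 (y = 6 - 1 = 5)
f = 3 (f = 4 - 1 = 3)
b(l, j) = l (b(l, j) = (3*l)/3 = l)
(25 + T(12, b(y, 3)))**2 = (25 - 3*12)**2 = (25 - 36)**2 = (-11)**2 = 121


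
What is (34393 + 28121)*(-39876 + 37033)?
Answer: -177727302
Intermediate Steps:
(34393 + 28121)*(-39876 + 37033) = 62514*(-2843) = -177727302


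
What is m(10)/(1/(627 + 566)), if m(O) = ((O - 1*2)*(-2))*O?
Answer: -190880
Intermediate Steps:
m(O) = O*(4 - 2*O) (m(O) = ((O - 2)*(-2))*O = ((-2 + O)*(-2))*O = (4 - 2*O)*O = O*(4 - 2*O))
m(10)/(1/(627 + 566)) = (2*10*(2 - 1*10))/(1/(627 + 566)) = (2*10*(2 - 10))/(1/1193) = (2*10*(-8))/(1/1193) = -160*1193 = -190880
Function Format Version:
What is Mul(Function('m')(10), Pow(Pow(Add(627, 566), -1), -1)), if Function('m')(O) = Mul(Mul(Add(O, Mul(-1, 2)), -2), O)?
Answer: -190880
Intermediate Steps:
Function('m')(O) = Mul(O, Add(4, Mul(-2, O))) (Function('m')(O) = Mul(Mul(Add(O, -2), -2), O) = Mul(Mul(Add(-2, O), -2), O) = Mul(Add(4, Mul(-2, O)), O) = Mul(O, Add(4, Mul(-2, O))))
Mul(Function('m')(10), Pow(Pow(Add(627, 566), -1), -1)) = Mul(Mul(2, 10, Add(2, Mul(-1, 10))), Pow(Pow(Add(627, 566), -1), -1)) = Mul(Mul(2, 10, Add(2, -10)), Pow(Pow(1193, -1), -1)) = Mul(Mul(2, 10, -8), Pow(Rational(1, 1193), -1)) = Mul(-160, 1193) = -190880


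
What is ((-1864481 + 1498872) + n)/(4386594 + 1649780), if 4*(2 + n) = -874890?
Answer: -1168667/12072748 ≈ -0.096802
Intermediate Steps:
n = -437449/2 (n = -2 + (¼)*(-874890) = -2 - 437445/2 = -437449/2 ≈ -2.1872e+5)
((-1864481 + 1498872) + n)/(4386594 + 1649780) = ((-1864481 + 1498872) - 437449/2)/(4386594 + 1649780) = (-365609 - 437449/2)/6036374 = -1168667/2*1/6036374 = -1168667/12072748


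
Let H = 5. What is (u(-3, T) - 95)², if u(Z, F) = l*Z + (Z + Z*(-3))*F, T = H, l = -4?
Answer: 2809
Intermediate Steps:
T = 5
u(Z, F) = -4*Z - 2*F*Z (u(Z, F) = -4*Z + (Z + Z*(-3))*F = -4*Z + (Z - 3*Z)*F = -4*Z + (-2*Z)*F = -4*Z - 2*F*Z)
(u(-3, T) - 95)² = (-2*(-3)*(2 + 5) - 95)² = (-2*(-3)*7 - 95)² = (42 - 95)² = (-53)² = 2809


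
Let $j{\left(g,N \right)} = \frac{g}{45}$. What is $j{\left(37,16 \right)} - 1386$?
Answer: $- \frac{62333}{45} \approx -1385.2$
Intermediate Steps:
$j{\left(g,N \right)} = \frac{g}{45}$ ($j{\left(g,N \right)} = g \frac{1}{45} = \frac{g}{45}$)
$j{\left(37,16 \right)} - 1386 = \frac{1}{45} \cdot 37 - 1386 = \frac{37}{45} - 1386 = - \frac{62333}{45}$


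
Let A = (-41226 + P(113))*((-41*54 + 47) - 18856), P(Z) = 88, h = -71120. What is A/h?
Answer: -432422087/35560 ≈ -12160.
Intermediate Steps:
A = 864844174 (A = (-41226 + 88)*((-41*54 + 47) - 18856) = -41138*((-2214 + 47) - 18856) = -41138*(-2167 - 18856) = -41138*(-21023) = 864844174)
A/h = 864844174/(-71120) = 864844174*(-1/71120) = -432422087/35560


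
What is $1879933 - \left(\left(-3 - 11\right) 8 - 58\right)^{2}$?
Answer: $1851033$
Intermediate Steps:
$1879933 - \left(\left(-3 - 11\right) 8 - 58\right)^{2} = 1879933 - \left(\left(-14\right) 8 - 58\right)^{2} = 1879933 - \left(-112 - 58\right)^{2} = 1879933 - \left(-170\right)^{2} = 1879933 - 28900 = 1851033$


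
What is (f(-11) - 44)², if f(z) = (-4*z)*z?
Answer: 278784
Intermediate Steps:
f(z) = -4*z²
(f(-11) - 44)² = (-4*(-11)² - 44)² = (-4*121 - 44)² = (-484 - 44)² = (-528)² = 278784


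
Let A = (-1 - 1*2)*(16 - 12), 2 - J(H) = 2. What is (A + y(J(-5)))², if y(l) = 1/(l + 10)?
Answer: 14161/100 ≈ 141.61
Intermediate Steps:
J(H) = 0 (J(H) = 2 - 1*2 = 2 - 2 = 0)
y(l) = 1/(10 + l)
A = -12 (A = (-1 - 2)*4 = -3*4 = -12)
(A + y(J(-5)))² = (-12 + 1/(10 + 0))² = (-12 + 1/10)² = (-12 + ⅒)² = (-119/10)² = 14161/100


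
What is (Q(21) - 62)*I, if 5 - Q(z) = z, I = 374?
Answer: -29172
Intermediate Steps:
Q(z) = 5 - z
(Q(21) - 62)*I = ((5 - 1*21) - 62)*374 = ((5 - 21) - 62)*374 = (-16 - 62)*374 = -78*374 = -29172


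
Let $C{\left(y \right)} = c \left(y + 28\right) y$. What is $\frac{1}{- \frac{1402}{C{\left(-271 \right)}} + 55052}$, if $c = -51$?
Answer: $\frac{3358503}{184892308558} \approx 1.8165 \cdot 10^{-5}$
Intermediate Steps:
$C{\left(y \right)} = y \left(-1428 - 51 y\right)$ ($C{\left(y \right)} = - 51 \left(y + 28\right) y = - 51 \left(28 + y\right) y = \left(-1428 - 51 y\right) y = y \left(-1428 - 51 y\right)$)
$\frac{1}{- \frac{1402}{C{\left(-271 \right)}} + 55052} = \frac{1}{- \frac{1402}{\left(-51\right) \left(-271\right) \left(28 - 271\right)} + 55052} = \frac{1}{- \frac{1402}{\left(-51\right) \left(-271\right) \left(-243\right)} + 55052} = \frac{1}{- \frac{1402}{-3358503} + 55052} = \frac{1}{\left(-1402\right) \left(- \frac{1}{3358503}\right) + 55052} = \frac{1}{\frac{1402}{3358503} + 55052} = \frac{1}{\frac{184892308558}{3358503}} = \frac{3358503}{184892308558}$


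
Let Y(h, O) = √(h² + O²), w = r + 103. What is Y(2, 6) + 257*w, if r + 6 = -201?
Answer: -26728 + 2*√10 ≈ -26722.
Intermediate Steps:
r = -207 (r = -6 - 201 = -207)
w = -104 (w = -207 + 103 = -104)
Y(h, O) = √(O² + h²)
Y(2, 6) + 257*w = √(6² + 2²) + 257*(-104) = √(36 + 4) - 26728 = √40 - 26728 = 2*√10 - 26728 = -26728 + 2*√10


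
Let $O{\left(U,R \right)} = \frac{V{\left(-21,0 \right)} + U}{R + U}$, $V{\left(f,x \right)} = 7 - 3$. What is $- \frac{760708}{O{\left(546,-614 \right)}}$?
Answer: $\frac{25864072}{275} \approx 94051.0$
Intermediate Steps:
$V{\left(f,x \right)} = 4$ ($V{\left(f,x \right)} = 7 - 3 = 4$)
$O{\left(U,R \right)} = \frac{4 + U}{R + U}$
$- \frac{760708}{O{\left(546,-614 \right)}} = - \frac{760708}{\frac{1}{-614 + 546} \left(4 + 546\right)} = - \frac{760708}{\frac{1}{-68} \cdot 550} = - \frac{760708}{\left(- \frac{1}{68}\right) 550} = - \frac{760708}{- \frac{275}{34}} = \left(-760708\right) \left(- \frac{34}{275}\right) = \frac{25864072}{275}$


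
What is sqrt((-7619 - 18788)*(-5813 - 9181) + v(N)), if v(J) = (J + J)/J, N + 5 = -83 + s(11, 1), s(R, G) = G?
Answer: 8*sqrt(6186665) ≈ 19898.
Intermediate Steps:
N = -87 (N = -5 + (-83 + 1) = -5 - 82 = -87)
v(J) = 2 (v(J) = (2*J)/J = 2)
sqrt((-7619 - 18788)*(-5813 - 9181) + v(N)) = sqrt((-7619 - 18788)*(-5813 - 9181) + 2) = sqrt(-26407*(-14994) + 2) = sqrt(395946558 + 2) = sqrt(395946560) = 8*sqrt(6186665)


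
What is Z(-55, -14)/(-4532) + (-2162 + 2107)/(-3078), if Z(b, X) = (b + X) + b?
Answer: 157733/3487374 ≈ 0.045230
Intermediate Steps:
Z(b, X) = X + 2*b (Z(b, X) = (X + b) + b = X + 2*b)
Z(-55, -14)/(-4532) + (-2162 + 2107)/(-3078) = (-14 + 2*(-55))/(-4532) + (-2162 + 2107)/(-3078) = (-14 - 110)*(-1/4532) - 55*(-1/3078) = -124*(-1/4532) + 55/3078 = 31/1133 + 55/3078 = 157733/3487374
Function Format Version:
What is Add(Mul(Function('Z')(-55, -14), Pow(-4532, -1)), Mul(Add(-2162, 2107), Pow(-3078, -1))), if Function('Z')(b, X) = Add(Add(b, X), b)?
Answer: Rational(157733, 3487374) ≈ 0.045230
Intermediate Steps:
Function('Z')(b, X) = Add(X, Mul(2, b)) (Function('Z')(b, X) = Add(Add(X, b), b) = Add(X, Mul(2, b)))
Add(Mul(Function('Z')(-55, -14), Pow(-4532, -1)), Mul(Add(-2162, 2107), Pow(-3078, -1))) = Add(Mul(Add(-14, Mul(2, -55)), Pow(-4532, -1)), Mul(Add(-2162, 2107), Pow(-3078, -1))) = Add(Mul(Add(-14, -110), Rational(-1, 4532)), Mul(-55, Rational(-1, 3078))) = Add(Mul(-124, Rational(-1, 4532)), Rational(55, 3078)) = Add(Rational(31, 1133), Rational(55, 3078)) = Rational(157733, 3487374)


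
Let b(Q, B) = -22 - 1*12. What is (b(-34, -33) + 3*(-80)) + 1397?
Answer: 1123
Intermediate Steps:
b(Q, B) = -34 (b(Q, B) = -22 - 12 = -34)
(b(-34, -33) + 3*(-80)) + 1397 = (-34 + 3*(-80)) + 1397 = (-34 - 240) + 1397 = -274 + 1397 = 1123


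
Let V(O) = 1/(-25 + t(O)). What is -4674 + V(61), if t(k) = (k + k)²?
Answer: -69450965/14859 ≈ -4674.0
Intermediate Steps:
t(k) = 4*k² (t(k) = (2*k)² = 4*k²)
V(O) = 1/(-25 + 4*O²)
-4674 + V(61) = -4674 + 1/(-25 + 4*61²) = -4674 + 1/(-25 + 4*3721) = -4674 + 1/(-25 + 14884) = -4674 + 1/14859 = -69450965/14859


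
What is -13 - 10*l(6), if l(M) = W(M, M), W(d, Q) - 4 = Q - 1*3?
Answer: -83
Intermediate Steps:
W(d, Q) = 1 + Q (W(d, Q) = 4 + (Q - 1*3) = 4 + (Q - 3) = 4 + (-3 + Q) = 1 + Q)
l(M) = 1 + M
-13 - 10*l(6) = -13 - 10*(1 + 6) = -13 - 10*7 = -13 - 70 = -83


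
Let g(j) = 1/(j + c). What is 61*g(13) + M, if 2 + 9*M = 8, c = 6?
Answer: 221/57 ≈ 3.8772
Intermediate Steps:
g(j) = 1/(6 + j) (g(j) = 1/(j + 6) = 1/(6 + j))
M = ⅔ (M = -2/9 + (⅑)*8 = -2/9 + 8/9 = ⅔ ≈ 0.66667)
61*g(13) + M = 61/(6 + 13) + ⅔ = 61/19 + ⅔ = 221/57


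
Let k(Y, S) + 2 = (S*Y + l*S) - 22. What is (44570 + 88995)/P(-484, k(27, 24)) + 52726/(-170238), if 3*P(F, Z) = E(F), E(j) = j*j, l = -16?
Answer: 27931066777/19939636464 ≈ 1.4008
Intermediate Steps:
E(j) = j²
k(Y, S) = -24 - 16*S + S*Y (k(Y, S) = -2 + ((S*Y - 16*S) - 22) = -2 + ((-16*S + S*Y) - 22) = -2 + (-22 - 16*S + S*Y) = -24 - 16*S + S*Y)
P(F, Z) = F²/3
(44570 + 88995)/P(-484, k(27, 24)) + 52726/(-170238) = (44570 + 88995)/(((⅓)*(-484)²)) + 52726/(-170238) = 133565/(((⅓)*234256)) + 52726*(-1/170238) = 133565/(234256/3) - 26363/85119 = 133565*(3/234256) - 26363/85119 = 400695/234256 - 26363/85119 = 27931066777/19939636464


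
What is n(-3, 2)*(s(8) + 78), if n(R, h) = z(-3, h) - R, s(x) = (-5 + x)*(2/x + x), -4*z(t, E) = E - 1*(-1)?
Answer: 3699/16 ≈ 231.19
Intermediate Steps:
z(t, E) = -¼ - E/4 (z(t, E) = -(E - 1*(-1))/4 = -(E + 1)/4 = -(1 + E)/4 = -¼ - E/4)
s(x) = (-5 + x)*(x + 2/x)
n(R, h) = -¼ - R - h/4 (n(R, h) = (-¼ - h/4) - R = -¼ - R - h/4)
n(-3, 2)*(s(8) + 78) = (-¼ - 1*(-3) - ¼*2)*((2 + 8² - 10/8 - 5*8) + 78) = (-¼ + 3 - ½)*((2 + 64 - 10*⅛ - 40) + 78) = 9*((2 + 64 - 5/4 - 40) + 78)/4 = 9*(99/4 + 78)/4 = (9/4)*(411/4) = 3699/16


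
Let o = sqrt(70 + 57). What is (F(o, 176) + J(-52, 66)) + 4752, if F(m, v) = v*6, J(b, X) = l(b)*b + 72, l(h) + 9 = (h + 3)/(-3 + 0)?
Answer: 16496/3 ≈ 5498.7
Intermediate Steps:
l(h) = -10 - h/3 (l(h) = -9 + (h + 3)/(-3 + 0) = -9 + (3 + h)/(-3) = -9 + (3 + h)*(-1/3) = -9 + (-1 - h/3) = -10 - h/3)
J(b, X) = 72 + b*(-10 - b/3) (J(b, X) = (-10 - b/3)*b + 72 = b*(-10 - b/3) + 72 = 72 + b*(-10 - b/3))
o = sqrt(127) ≈ 11.269
F(m, v) = 6*v
(F(o, 176) + J(-52, 66)) + 4752 = (6*176 + (72 - 1/3*(-52)*(30 - 52))) + 4752 = (1056 + (72 - 1/3*(-52)*(-22))) + 4752 = (1056 + (72 - 1144/3)) + 4752 = (1056 - 928/3) + 4752 = 2240/3 + 4752 = 16496/3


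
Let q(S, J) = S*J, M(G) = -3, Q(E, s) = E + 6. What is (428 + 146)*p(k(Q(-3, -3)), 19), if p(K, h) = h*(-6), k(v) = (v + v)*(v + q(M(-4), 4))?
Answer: -65436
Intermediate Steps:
Q(E, s) = 6 + E
q(S, J) = J*S
k(v) = 2*v*(-12 + v) (k(v) = (v + v)*(v + 4*(-3)) = (2*v)*(v - 12) = (2*v)*(-12 + v) = 2*v*(-12 + v))
p(K, h) = -6*h
(428 + 146)*p(k(Q(-3, -3)), 19) = (428 + 146)*(-6*19) = 574*(-114) = -65436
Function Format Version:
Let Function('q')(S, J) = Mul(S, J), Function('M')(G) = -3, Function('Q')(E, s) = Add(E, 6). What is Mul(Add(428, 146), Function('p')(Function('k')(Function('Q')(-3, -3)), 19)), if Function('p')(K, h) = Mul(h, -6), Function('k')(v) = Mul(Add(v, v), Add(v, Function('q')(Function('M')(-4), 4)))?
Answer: -65436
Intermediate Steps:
Function('Q')(E, s) = Add(6, E)
Function('q')(S, J) = Mul(J, S)
Function('k')(v) = Mul(2, v, Add(-12, v)) (Function('k')(v) = Mul(Add(v, v), Add(v, Mul(4, -3))) = Mul(Mul(2, v), Add(v, -12)) = Mul(Mul(2, v), Add(-12, v)) = Mul(2, v, Add(-12, v)))
Function('p')(K, h) = Mul(-6, h)
Mul(Add(428, 146), Function('p')(Function('k')(Function('Q')(-3, -3)), 19)) = Mul(Add(428, 146), Mul(-6, 19)) = Mul(574, -114) = -65436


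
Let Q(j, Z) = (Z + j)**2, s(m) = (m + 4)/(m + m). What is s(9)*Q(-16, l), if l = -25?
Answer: 21853/18 ≈ 1214.1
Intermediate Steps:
s(m) = (4 + m)/(2*m) (s(m) = (4 + m)/((2*m)) = (4 + m)*(1/(2*m)) = (4 + m)/(2*m))
s(9)*Q(-16, l) = ((1/2)*(4 + 9)/9)*(-25 - 16)**2 = ((1/2)*(1/9)*13)*(-41)**2 = (13/18)*1681 = 21853/18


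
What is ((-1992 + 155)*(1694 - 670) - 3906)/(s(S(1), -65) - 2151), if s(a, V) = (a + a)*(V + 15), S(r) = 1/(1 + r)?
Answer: 1884994/2201 ≈ 856.43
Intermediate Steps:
s(a, V) = 2*a*(15 + V) (s(a, V) = (2*a)*(15 + V) = 2*a*(15 + V))
((-1992 + 155)*(1694 - 670) - 3906)/(s(S(1), -65) - 2151) = ((-1992 + 155)*(1694 - 670) - 3906)/(2*(15 - 65)/(1 + 1) - 2151) = (-1837*1024 - 3906)/(2*(-50)/2 - 2151) = (-1881088 - 3906)/(2*(1/2)*(-50) - 2151) = -1884994/(-50 - 2151) = -1884994/(-2201) = -1884994*(-1/2201) = 1884994/2201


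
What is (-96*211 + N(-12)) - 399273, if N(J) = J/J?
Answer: -419528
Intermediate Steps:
N(J) = 1
(-96*211 + N(-12)) - 399273 = (-96*211 + 1) - 399273 = (-20256 + 1) - 399273 = -20255 - 399273 = -419528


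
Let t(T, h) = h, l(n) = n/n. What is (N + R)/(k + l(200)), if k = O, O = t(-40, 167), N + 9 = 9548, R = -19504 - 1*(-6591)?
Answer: -241/12 ≈ -20.083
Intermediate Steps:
R = -12913 (R = -19504 + 6591 = -12913)
N = 9539 (N = -9 + 9548 = 9539)
l(n) = 1
O = 167
k = 167
(N + R)/(k + l(200)) = (9539 - 12913)/(167 + 1) = -3374/168 = -3374*1/168 = -241/12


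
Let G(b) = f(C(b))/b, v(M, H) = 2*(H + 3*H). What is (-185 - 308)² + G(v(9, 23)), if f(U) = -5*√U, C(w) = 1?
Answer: 44721011/184 ≈ 2.4305e+5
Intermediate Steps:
v(M, H) = 8*H (v(M, H) = 2*(4*H) = 8*H)
G(b) = -5/b (G(b) = (-5*√1)/b = (-5*1)/b = -5/b)
(-185 - 308)² + G(v(9, 23)) = (-185 - 308)² - 5/(8*23) = (-493)² - 5/184 = 243049 - 5*1/184 = 243049 - 5/184 = 44721011/184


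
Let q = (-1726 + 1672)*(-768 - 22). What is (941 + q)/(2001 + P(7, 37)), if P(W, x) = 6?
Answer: 43601/2007 ≈ 21.724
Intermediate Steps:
q = 42660 (q = -54*(-790) = 42660)
(941 + q)/(2001 + P(7, 37)) = (941 + 42660)/(2001 + 6) = 43601/2007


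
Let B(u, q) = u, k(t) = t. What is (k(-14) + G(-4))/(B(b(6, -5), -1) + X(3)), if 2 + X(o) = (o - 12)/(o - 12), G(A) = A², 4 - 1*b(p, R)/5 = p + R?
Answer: ⅐ ≈ 0.14286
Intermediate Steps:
b(p, R) = 20 - 5*R - 5*p (b(p, R) = 20 - 5*(p + R) = 20 - 5*(R + p) = 20 + (-5*R - 5*p) = 20 - 5*R - 5*p)
X(o) = -1 (X(o) = -2 + (o - 12)/(o - 12) = -2 + (-12 + o)/(-12 + o) = -2 + 1 = -1)
(k(-14) + G(-4))/(B(b(6, -5), -1) + X(3)) = (-14 + (-4)²)/((20 - 5*(-5) - 5*6) - 1) = (-14 + 16)/((20 + 25 - 30) - 1) = 2/(15 - 1) = 2/14 = 2*(1/14) = ⅐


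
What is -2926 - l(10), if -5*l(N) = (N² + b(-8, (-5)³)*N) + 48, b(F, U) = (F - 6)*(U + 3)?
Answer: 2598/5 ≈ 519.60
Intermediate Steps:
b(F, U) = (-6 + F)*(3 + U)
l(N) = -48/5 - 1708*N/5 - N²/5 (l(N) = -((N² + (-18 - 6*(-5)³ + 3*(-8) - 8*(-5)³)*N) + 48)/5 = -((N² + (-18 - 6*(-125) - 24 - 8*(-125))*N) + 48)/5 = -((N² + (-18 + 750 - 24 + 1000)*N) + 48)/5 = -((N² + 1708*N) + 48)/5 = -(48 + N² + 1708*N)/5 = -48/5 - 1708*N/5 - N²/5)
-2926 - l(10) = -2926 - (-48/5 - 1708/5*10 - ⅕*10²) = -2926 - (-48/5 - 3416 - ⅕*100) = -2926 - (-48/5 - 3416 - 20) = -2926 - 1*(-17228/5) = -2926 + 17228/5 = 2598/5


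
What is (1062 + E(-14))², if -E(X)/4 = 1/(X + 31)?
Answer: 325802500/289 ≈ 1.1273e+6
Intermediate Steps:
E(X) = -4/(31 + X) (E(X) = -4/(X + 31) = -4/(31 + X))
(1062 + E(-14))² = (1062 - 4/(31 - 14))² = (1062 - 4/17)² = (18050/17)² = 325802500/289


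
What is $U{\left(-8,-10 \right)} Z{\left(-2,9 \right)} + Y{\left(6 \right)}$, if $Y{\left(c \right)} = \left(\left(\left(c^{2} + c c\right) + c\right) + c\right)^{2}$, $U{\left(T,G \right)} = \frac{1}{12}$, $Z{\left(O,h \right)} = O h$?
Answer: $\frac{14109}{2} \approx 7054.5$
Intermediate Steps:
$U{\left(T,G \right)} = \frac{1}{12}$
$Y{\left(c \right)} = \left(2 c + 2 c^{2}\right)^{2}$ ($Y{\left(c \right)} = \left(\left(\left(c^{2} + c^{2}\right) + c\right) + c\right)^{2} = \left(\left(2 c^{2} + c\right) + c\right)^{2} = \left(\left(c + 2 c^{2}\right) + c\right)^{2} = \left(2 c + 2 c^{2}\right)^{2}$)
$U{\left(-8,-10 \right)} Z{\left(-2,9 \right)} + Y{\left(6 \right)} = \frac{\left(-2\right) 9}{12} + 4 \cdot 6^{2} \left(1 + 6\right)^{2} = \frac{1}{12} \left(-18\right) + 4 \cdot 36 \cdot 7^{2} = - \frac{3}{2} + 4 \cdot 36 \cdot 49 = - \frac{3}{2} + 7056 = \frac{14109}{2}$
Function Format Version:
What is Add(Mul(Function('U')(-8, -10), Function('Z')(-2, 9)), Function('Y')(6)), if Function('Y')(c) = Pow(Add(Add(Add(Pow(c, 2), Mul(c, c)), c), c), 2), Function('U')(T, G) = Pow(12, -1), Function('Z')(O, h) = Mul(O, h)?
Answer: Rational(14109, 2) ≈ 7054.5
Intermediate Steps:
Function('U')(T, G) = Rational(1, 12)
Function('Y')(c) = Pow(Add(Mul(2, c), Mul(2, Pow(c, 2))), 2) (Function('Y')(c) = Pow(Add(Add(Add(Pow(c, 2), Pow(c, 2)), c), c), 2) = Pow(Add(Add(Mul(2, Pow(c, 2)), c), c), 2) = Pow(Add(Add(c, Mul(2, Pow(c, 2))), c), 2) = Pow(Add(Mul(2, c), Mul(2, Pow(c, 2))), 2))
Add(Mul(Function('U')(-8, -10), Function('Z')(-2, 9)), Function('Y')(6)) = Add(Mul(Rational(1, 12), Mul(-2, 9)), Mul(4, Pow(6, 2), Pow(Add(1, 6), 2))) = Add(Mul(Rational(1, 12), -18), Mul(4, 36, Pow(7, 2))) = Add(Rational(-3, 2), Mul(4, 36, 49)) = Add(Rational(-3, 2), 7056) = Rational(14109, 2)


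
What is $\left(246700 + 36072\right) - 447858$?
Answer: $-165086$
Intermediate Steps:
$\left(246700 + 36072\right) - 447858 = 282772 - 447858 = -165086$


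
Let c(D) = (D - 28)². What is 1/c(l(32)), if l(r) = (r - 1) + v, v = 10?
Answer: 1/169 ≈ 0.0059172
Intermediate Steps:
l(r) = 9 + r (l(r) = (r - 1) + 10 = (-1 + r) + 10 = 9 + r)
c(D) = (-28 + D)²
1/c(l(32)) = 1/((-28 + (9 + 32))²) = 1/((-28 + 41)²) = 1/(13²) = 1/169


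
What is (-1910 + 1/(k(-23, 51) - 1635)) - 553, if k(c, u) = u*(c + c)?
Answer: -9805204/3981 ≈ -2463.0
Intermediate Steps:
k(c, u) = 2*c*u (k(c, u) = u*(2*c) = 2*c*u)
(-1910 + 1/(k(-23, 51) - 1635)) - 553 = (-1910 + 1/(2*(-23)*51 - 1635)) - 553 = (-1910 + 1/(-2346 - 1635)) - 553 = (-1910 + 1/(-3981)) - 553 = (-1910 - 1/3981) - 553 = -7603711/3981 - 553 = -9805204/3981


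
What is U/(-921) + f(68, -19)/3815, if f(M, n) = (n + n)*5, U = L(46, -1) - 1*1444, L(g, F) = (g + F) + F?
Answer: 1033202/702723 ≈ 1.4703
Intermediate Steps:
L(g, F) = g + 2*F (L(g, F) = (F + g) + F = g + 2*F)
U = -1400 (U = (46 + 2*(-1)) - 1*1444 = (46 - 2) - 1444 = 44 - 1444 = -1400)
f(M, n) = 10*n (f(M, n) = (2*n)*5 = 10*n)
U/(-921) + f(68, -19)/3815 = -1400/(-921) + (10*(-19))/3815 = -1400*(-1/921) - 190*1/3815 = 1400/921 - 38/763 = 1033202/702723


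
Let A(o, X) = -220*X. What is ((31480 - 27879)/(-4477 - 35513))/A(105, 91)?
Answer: 277/61584600 ≈ 4.4979e-6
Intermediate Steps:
((31480 - 27879)/(-4477 - 35513))/A(105, 91) = ((31480 - 27879)/(-4477 - 35513))/((-220*91)) = (3601/(-39990))/(-20020) = (3601*(-1/39990))*(-1/20020) = -3601/39990*(-1/20020) = 277/61584600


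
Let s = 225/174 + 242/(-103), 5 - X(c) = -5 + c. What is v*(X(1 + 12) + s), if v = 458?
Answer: -5549357/2987 ≈ -1857.8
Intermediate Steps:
X(c) = 10 - c (X(c) = 5 - (-5 + c) = 5 + (5 - c) = 10 - c)
s = -6311/5974 (s = 225*(1/174) + 242*(-1/103) = 75/58 - 242/103 = -6311/5974 ≈ -1.0564)
v*(X(1 + 12) + s) = 458*((10 - (1 + 12)) - 6311/5974) = 458*((10 - 1*13) - 6311/5974) = 458*((10 - 13) - 6311/5974) = 458*(-3 - 6311/5974) = 458*(-24233/5974) = -5549357/2987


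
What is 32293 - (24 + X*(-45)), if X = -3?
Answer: 32134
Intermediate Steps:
32293 - (24 + X*(-45)) = 32293 - (24 - 3*(-45)) = 32293 - (24 + 135) = 32293 - 1*159 = 32293 - 159 = 32134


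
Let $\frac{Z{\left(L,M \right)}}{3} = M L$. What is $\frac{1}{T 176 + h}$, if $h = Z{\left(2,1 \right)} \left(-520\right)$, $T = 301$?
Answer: $\frac{1}{49856} \approx 2.0058 \cdot 10^{-5}$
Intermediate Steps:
$Z{\left(L,M \right)} = 3 L M$ ($Z{\left(L,M \right)} = 3 M L = 3 L M$)
$h = -3120$ ($h = 3 \cdot 2 \cdot 1 \left(-520\right) = 6 \left(-520\right) = -3120$)
$\frac{1}{T 176 + h} = \frac{1}{301 \cdot 176 - 3120} = \frac{1}{52976 - 3120} = \frac{1}{49856}$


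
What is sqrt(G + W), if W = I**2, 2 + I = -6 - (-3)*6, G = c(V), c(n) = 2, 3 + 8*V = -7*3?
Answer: sqrt(102) ≈ 10.100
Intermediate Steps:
V = -3 (V = -3/8 + (-7*3)/8 = -3/8 + (1/8)*(-21) = -3/8 - 21/8 = -3)
G = 2
I = 10 (I = -2 + (-6 - (-3)*6) = -2 + (-6 - 1*(-18)) = -2 + (-6 + 18) = -2 + 12 = 10)
W = 100 (W = 10**2 = 100)
sqrt(G + W) = sqrt(2 + 100) = sqrt(102)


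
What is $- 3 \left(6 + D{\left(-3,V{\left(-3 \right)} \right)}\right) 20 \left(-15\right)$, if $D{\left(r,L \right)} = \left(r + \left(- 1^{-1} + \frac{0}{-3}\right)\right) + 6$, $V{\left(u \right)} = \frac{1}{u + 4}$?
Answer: $7200$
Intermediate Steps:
$V{\left(u \right)} = \frac{1}{4 + u}$
$D{\left(r,L \right)} = 5 + r$ ($D{\left(r,L \right)} = \left(r + \left(\left(-1\right) 1 + 0 \left(- \frac{1}{3}\right)\right)\right) + 6 = \left(r + \left(-1 + 0\right)\right) + 6 = \left(r - 1\right) + 6 = \left(-1 + r\right) + 6 = 5 + r$)
$- 3 \left(6 + D{\left(-3,V{\left(-3 \right)} \right)}\right) 20 \left(-15\right) = - 3 \left(6 + \left(5 - 3\right)\right) 20 \left(-15\right) = - 3 \left(6 + 2\right) 20 \left(-15\right) = \left(-3\right) 8 \cdot 20 \left(-15\right) = \left(-24\right) 20 \left(-15\right) = \left(-480\right) \left(-15\right) = 7200$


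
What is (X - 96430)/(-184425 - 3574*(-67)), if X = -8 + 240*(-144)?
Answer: -130998/55033 ≈ -2.3804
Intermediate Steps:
X = -34568 (X = -8 - 34560 = -34568)
(X - 96430)/(-184425 - 3574*(-67)) = (-34568 - 96430)/(-184425 - 3574*(-67)) = -130998/(-184425 + 239458) = -130998/55033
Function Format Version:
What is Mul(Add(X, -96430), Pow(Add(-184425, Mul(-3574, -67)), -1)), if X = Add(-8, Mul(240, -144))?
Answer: Rational(-130998, 55033) ≈ -2.3804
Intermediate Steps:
X = -34568 (X = Add(-8, -34560) = -34568)
Mul(Add(X, -96430), Pow(Add(-184425, Mul(-3574, -67)), -1)) = Mul(Add(-34568, -96430), Pow(Add(-184425, Mul(-3574, -67)), -1)) = Mul(-130998, Pow(Add(-184425, 239458), -1)) = Mul(-130998, Pow(55033, -1)) = Mul(-130998, Rational(1, 55033)) = Rational(-130998, 55033)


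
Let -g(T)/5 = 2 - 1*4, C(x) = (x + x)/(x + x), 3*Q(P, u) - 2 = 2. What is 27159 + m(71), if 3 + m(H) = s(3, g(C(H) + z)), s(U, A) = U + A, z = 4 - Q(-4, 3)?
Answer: 27169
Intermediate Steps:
Q(P, u) = 4/3 (Q(P, u) = ⅔ + (⅓)*2 = ⅔ + ⅔ = 4/3)
z = 8/3 (z = 4 - 1*4/3 = 4 - 4/3 = 8/3 ≈ 2.6667)
C(x) = 1 (C(x) = (2*x)/((2*x)) = (2*x)*(1/(2*x)) = 1)
g(T) = 10 (g(T) = -5*(2 - 1*4) = -5*(2 - 4) = -5*(-2) = 10)
s(U, A) = A + U
m(H) = 10 (m(H) = -3 + (10 + 3) = -3 + 13 = 10)
27159 + m(71) = 27159 + 10 = 27169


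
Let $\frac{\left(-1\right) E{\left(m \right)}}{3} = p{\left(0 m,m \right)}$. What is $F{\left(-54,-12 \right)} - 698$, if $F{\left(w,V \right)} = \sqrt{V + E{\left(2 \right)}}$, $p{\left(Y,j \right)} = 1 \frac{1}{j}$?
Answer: $-698 + \frac{3 i \sqrt{6}}{2} \approx -698.0 + 3.6742 i$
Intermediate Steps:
$p{\left(Y,j \right)} = \frac{1}{j}$
$E{\left(m \right)} = - \frac{3}{m}$
$F{\left(w,V \right)} = \sqrt{- \frac{3}{2} + V}$ ($F{\left(w,V \right)} = \sqrt{V - \frac{3}{2}} = \sqrt{- \frac{3}{2} + V}$)
$F{\left(-54,-12 \right)} - 698 = \frac{\sqrt{-6 + 4 \left(-12\right)}}{2} - 698 = \frac{\sqrt{-6 - 48}}{2} - 698 = \frac{\sqrt{-54}}{2} - 698 = \frac{3 i \sqrt{6}}{2} - 698 = -698 + \frac{3 i \sqrt{6}}{2}$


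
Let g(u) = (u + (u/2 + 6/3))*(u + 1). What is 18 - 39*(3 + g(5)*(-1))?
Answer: 2124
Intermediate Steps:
g(u) = (1 + u)*(2 + 3*u/2) (g(u) = (u + (u*(½) + 6*(⅓)))*(1 + u) = (u + (u/2 + 2))*(1 + u) = (u + (2 + u/2))*(1 + u) = (2 + 3*u/2)*(1 + u) = (1 + u)*(2 + 3*u/2))
18 - 39*(3 + g(5)*(-1)) = 18 - 39*(3 + (2 + (3/2)*5² + (7/2)*5)*(-1)) = 18 - 39*(3 + (2 + (3/2)*25 + 35/2)*(-1)) = 18 - 39*(3 + (2 + 75/2 + 35/2)*(-1)) = 18 - 39*(3 + 57*(-1)) = 18 - 39*(3 - 57) = 18 - 39*(-54) = 18 + 2106 = 2124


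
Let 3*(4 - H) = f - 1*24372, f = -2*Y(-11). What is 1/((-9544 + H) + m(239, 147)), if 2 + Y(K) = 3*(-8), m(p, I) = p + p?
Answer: -3/2866 ≈ -0.0010468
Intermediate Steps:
m(p, I) = 2*p
Y(K) = -26 (Y(K) = -2 + 3*(-8) = -2 - 24 = -26)
f = 52 (f = -2*(-26) = 52)
H = 24332/3 (H = 4 - (52 - 1*24372)/3 = 4 - (52 - 24372)/3 = 4 - 1/3*(-24320) = 4 + 24320/3 = 24332/3 ≈ 8110.7)
1/((-9544 + H) + m(239, 147)) = 1/((-9544 + 24332/3) + 2*239) = 1/(-4300/3 + 478) = 1/(-2866/3) = -3/2866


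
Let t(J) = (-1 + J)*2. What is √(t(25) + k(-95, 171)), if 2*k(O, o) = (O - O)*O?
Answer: 4*√3 ≈ 6.9282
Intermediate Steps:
t(J) = -2 + 2*J
k(O, o) = 0 (k(O, o) = ((O - O)*O)/2 = (0*O)/2 = (½)*0 = 0)
√(t(25) + k(-95, 171)) = √((-2 + 2*25) + 0) = √((-2 + 50) + 0) = √(48 + 0) = √48 = 4*√3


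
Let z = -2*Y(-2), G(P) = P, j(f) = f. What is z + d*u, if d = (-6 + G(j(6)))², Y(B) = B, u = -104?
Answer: 4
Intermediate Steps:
z = 4 (z = -2*(-2) = 4)
d = 0 (d = (-6 + 6)² = 0² = 0)
z + d*u = 4 + 0*(-104) = 4 + 0 = 4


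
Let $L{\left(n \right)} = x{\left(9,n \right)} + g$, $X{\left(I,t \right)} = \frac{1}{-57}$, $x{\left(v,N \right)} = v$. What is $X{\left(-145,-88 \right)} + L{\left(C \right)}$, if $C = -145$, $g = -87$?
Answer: $- \frac{4447}{57} \approx -78.018$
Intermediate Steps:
$X{\left(I,t \right)} = - \frac{1}{57}$
$L{\left(n \right)} = -78$ ($L{\left(n \right)} = 9 - 87 = -78$)
$X{\left(-145,-88 \right)} + L{\left(C \right)} = - \frac{1}{57} - 78 = - \frac{4447}{57}$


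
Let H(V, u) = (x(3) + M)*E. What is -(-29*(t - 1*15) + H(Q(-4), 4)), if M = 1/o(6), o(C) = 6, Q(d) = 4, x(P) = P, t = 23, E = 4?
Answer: 658/3 ≈ 219.33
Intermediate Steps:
M = ⅙ (M = 1/6 = ⅙ ≈ 0.16667)
H(V, u) = 38/3 (H(V, u) = (3 + ⅙)*4 = (19/6)*4 = 38/3)
-(-29*(t - 1*15) + H(Q(-4), 4)) = -(-29*(23 - 1*15) + 38/3) = -(-29*(23 - 15) + 38/3) = -(-29*8 + 38/3) = -(-232 + 38/3) = -1*(-658/3) = 658/3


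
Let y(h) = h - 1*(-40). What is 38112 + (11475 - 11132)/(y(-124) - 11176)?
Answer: 429140777/11260 ≈ 38112.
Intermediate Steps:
y(h) = 40 + h (y(h) = h + 40 = 40 + h)
38112 + (11475 - 11132)/(y(-124) - 11176) = 38112 + (11475 - 11132)/((40 - 124) - 11176) = 38112 + 343/(-84 - 11176) = 38112 + 343/(-11260) = 38112 + 343*(-1/11260) = 38112 - 343/11260 = 429140777/11260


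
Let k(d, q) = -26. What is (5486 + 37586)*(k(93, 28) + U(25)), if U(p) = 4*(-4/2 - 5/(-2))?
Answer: -1033728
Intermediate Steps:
U(p) = 2 (U(p) = 4*(-4*1/2 - 5*(-1/2)) = 4*(-2 + 5/2) = 4*(1/2) = 2)
(5486 + 37586)*(k(93, 28) + U(25)) = (5486 + 37586)*(-26 + 2) = 43072*(-24) = -1033728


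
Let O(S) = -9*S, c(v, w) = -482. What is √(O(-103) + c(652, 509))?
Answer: √445 ≈ 21.095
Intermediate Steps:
√(O(-103) + c(652, 509)) = √(-9*(-103) - 482) = √(927 - 482) = √445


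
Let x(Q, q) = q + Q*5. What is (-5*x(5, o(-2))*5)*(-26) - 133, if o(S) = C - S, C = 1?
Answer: 18067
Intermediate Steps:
o(S) = 1 - S
x(Q, q) = q + 5*Q
(-5*x(5, o(-2))*5)*(-26) - 133 = (-5*((1 - 1*(-2)) + 5*5)*5)*(-26) - 133 = (-5*((1 + 2) + 25)*5)*(-26) - 133 = (-5*(3 + 25)*5)*(-26) - 133 = (-5*28*5)*(-26) - 133 = -140*5*(-26) - 133 = -700*(-26) - 133 = 18200 - 133 = 18067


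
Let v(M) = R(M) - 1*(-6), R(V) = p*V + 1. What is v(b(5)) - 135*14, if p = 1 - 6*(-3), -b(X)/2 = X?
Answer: -2073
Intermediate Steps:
b(X) = -2*X
p = 19 (p = 1 - 1*(-18) = 1 + 18 = 19)
R(V) = 1 + 19*V (R(V) = 19*V + 1 = 1 + 19*V)
v(M) = 7 + 19*M (v(M) = (1 + 19*M) - 1*(-6) = (1 + 19*M) + 6 = 7 + 19*M)
v(b(5)) - 135*14 = (7 + 19*(-2*5)) - 135*14 = (7 + 19*(-10)) - 1890 = (7 - 190) - 1890 = -183 - 1890 = -2073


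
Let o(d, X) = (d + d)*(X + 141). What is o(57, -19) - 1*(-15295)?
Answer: 29203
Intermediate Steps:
o(d, X) = 2*d*(141 + X) (o(d, X) = (2*d)*(141 + X) = 2*d*(141 + X))
o(57, -19) - 1*(-15295) = 2*57*(141 - 19) - 1*(-15295) = 2*57*122 + 15295 = 13908 + 15295 = 29203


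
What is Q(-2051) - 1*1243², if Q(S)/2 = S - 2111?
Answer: -1553373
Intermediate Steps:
Q(S) = -4222 + 2*S (Q(S) = 2*(S - 2111) = 2*(-2111 + S) = -4222 + 2*S)
Q(-2051) - 1*1243² = (-4222 + 2*(-2051)) - 1*1243² = (-4222 - 4102) - 1*1545049 = -8324 - 1545049 = -1553373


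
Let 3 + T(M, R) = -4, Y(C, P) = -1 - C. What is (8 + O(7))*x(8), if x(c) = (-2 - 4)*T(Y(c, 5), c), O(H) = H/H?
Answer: 378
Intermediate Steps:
O(H) = 1
T(M, R) = -7 (T(M, R) = -3 - 4 = -7)
x(c) = 42 (x(c) = (-2 - 4)*(-7) = -6*(-7) = 42)
(8 + O(7))*x(8) = (8 + 1)*42 = 9*42 = 378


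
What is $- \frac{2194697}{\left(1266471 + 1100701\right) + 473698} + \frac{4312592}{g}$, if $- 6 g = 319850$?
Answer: $- \frac{7421105324569}{90865226950} \approx -81.672$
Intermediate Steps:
$g = - \frac{159925}{3}$ ($g = \left(- \frac{1}{6}\right) 319850 = - \frac{159925}{3} \approx -53308.0$)
$- \frac{2194697}{\left(1266471 + 1100701\right) + 473698} + \frac{4312592}{g} = - \frac{2194697}{\left(1266471 + 1100701\right) + 473698} + \frac{4312592}{- \frac{159925}{3}} = - \frac{2194697}{2367172 + 473698} + 4312592 \left(- \frac{3}{159925}\right) = - \frac{2194697}{2840870} - \frac{12937776}{159925} = - \frac{7421105324569}{90865226950}$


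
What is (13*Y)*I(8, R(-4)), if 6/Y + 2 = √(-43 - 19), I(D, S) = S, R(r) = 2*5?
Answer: -260/11 - 130*I*√62/11 ≈ -23.636 - 93.056*I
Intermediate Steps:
R(r) = 10
Y = 6/(-2 + I*√62) (Y = 6/(-2 + √(-43 - 19)) = 6/(-2 + √(-62)) = 6/(-2 + I*√62) ≈ -0.18182 - 0.71582*I)
(13*Y)*I(8, R(-4)) = (13*(-2/11 - I*√62/11))*10 = (-26/11 - 13*I*√62/11)*10 = -260/11 - 130*I*√62/11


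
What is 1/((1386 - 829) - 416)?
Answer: 1/141 ≈ 0.0070922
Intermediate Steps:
1/((1386 - 829) - 416) = 1/(557 - 416) = 1/141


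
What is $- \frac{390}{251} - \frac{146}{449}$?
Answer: $- \frac{211756}{112699} \approx -1.879$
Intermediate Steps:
$- \frac{390}{251} - \frac{146}{449} = - \frac{211756}{112699}$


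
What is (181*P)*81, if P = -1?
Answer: -14661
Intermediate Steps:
(181*P)*81 = (181*(-1))*81 = -181*81 = -14661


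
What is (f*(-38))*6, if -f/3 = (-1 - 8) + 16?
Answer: 4788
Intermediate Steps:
f = -21 (f = -3*((-1 - 8) + 16) = -3*(-9 + 16) = -3*7 = -21)
(f*(-38))*6 = -21*(-38)*6 = 798*6 = 4788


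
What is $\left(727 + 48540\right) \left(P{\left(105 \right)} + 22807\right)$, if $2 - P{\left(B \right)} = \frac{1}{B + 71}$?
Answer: $\frac{197776607261}{176} \approx 1.1237 \cdot 10^{9}$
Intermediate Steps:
$P{\left(B \right)} = 2 - \frac{1}{71 + B}$ ($P{\left(B \right)} = 2 - \frac{1}{B + 71} = 2 - \frac{1}{71 + B}$)
$\left(727 + 48540\right) \left(P{\left(105 \right)} + 22807\right) = \left(727 + 48540\right) \left(\frac{141 + 2 \cdot 105}{71 + 105} + 22807\right) = 49267 \left(\frac{141 + 210}{176} + 22807\right) = 49267 \left(\frac{1}{176} \cdot 351 + 22807\right) = 49267 \left(\frac{351}{176} + 22807\right) = 49267 \cdot \frac{4014383}{176} = \frac{197776607261}{176}$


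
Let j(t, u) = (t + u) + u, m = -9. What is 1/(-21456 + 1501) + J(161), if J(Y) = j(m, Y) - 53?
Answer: 5188299/19955 ≈ 260.00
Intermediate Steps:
j(t, u) = t + 2*u
J(Y) = -62 + 2*Y (J(Y) = (-9 + 2*Y) - 53 = -62 + 2*Y)
1/(-21456 + 1501) + J(161) = 1/(-21456 + 1501) + (-62 + 2*161) = 1/(-19955) + (-62 + 322) = -1/19955 + 260 = 5188299/19955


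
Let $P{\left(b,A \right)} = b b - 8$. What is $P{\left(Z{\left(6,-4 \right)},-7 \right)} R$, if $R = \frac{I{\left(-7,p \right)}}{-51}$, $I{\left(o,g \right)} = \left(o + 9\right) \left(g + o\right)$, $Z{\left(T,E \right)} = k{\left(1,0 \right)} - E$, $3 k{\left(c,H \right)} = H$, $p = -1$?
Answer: $\frac{128}{51} \approx 2.5098$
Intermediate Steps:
$k{\left(c,H \right)} = \frac{H}{3}$
$Z{\left(T,E \right)} = - E$ ($Z{\left(T,E \right)} = \frac{1}{3} \cdot 0 - E = 0 - E = - E$)
$I{\left(o,g \right)} = \left(9 + o\right) \left(g + o\right)$
$R = \frac{16}{51}$ ($R = \frac{\left(-7\right)^{2} + 9 \left(-1\right) + 9 \left(-7\right) - -7}{-51} = \left(49 - 9 - 63 + 7\right) \left(- \frac{1}{51}\right) = \left(-16\right) \left(- \frac{1}{51}\right) = \frac{16}{51} \approx 0.31373$)
$P{\left(b,A \right)} = -8 + b^{2}$ ($P{\left(b,A \right)} = b^{2} - 8 = -8 + b^{2}$)
$P{\left(Z{\left(6,-4 \right)},-7 \right)} R = \left(-8 + \left(\left(-1\right) \left(-4\right)\right)^{2}\right) \frac{16}{51} = \left(-8 + 4^{2}\right) \frac{16}{51} = \left(-8 + 16\right) \frac{16}{51} = 8 \cdot \frac{16}{51} = \frac{128}{51}$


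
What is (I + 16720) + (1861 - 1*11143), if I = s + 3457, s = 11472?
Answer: 22367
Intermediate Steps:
I = 14929 (I = 11472 + 3457 = 14929)
(I + 16720) + (1861 - 1*11143) = (14929 + 16720) + (1861 - 1*11143) = 31649 + (1861 - 11143) = 31649 - 9282 = 22367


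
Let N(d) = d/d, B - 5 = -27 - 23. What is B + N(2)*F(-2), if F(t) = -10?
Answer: -55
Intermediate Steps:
B = -45 (B = 5 + (-27 - 23) = 5 - 50 = -45)
N(d) = 1
B + N(2)*F(-2) = -45 + 1*(-10) = -45 - 10 = -55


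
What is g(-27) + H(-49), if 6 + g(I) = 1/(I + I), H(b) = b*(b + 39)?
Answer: 26135/54 ≈ 483.98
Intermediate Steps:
H(b) = b*(39 + b)
g(I) = -6 + 1/(2*I) (g(I) = -6 + 1/(I + I) = -6 + 1/(2*I))
g(-27) + H(-49) = (-6 + (½)/(-27)) - 49*(39 - 49) = (-6 + (½)*(-1/27)) - 49*(-10) = (-6 - 1/54) + 490 = -325/54 + 490 = 26135/54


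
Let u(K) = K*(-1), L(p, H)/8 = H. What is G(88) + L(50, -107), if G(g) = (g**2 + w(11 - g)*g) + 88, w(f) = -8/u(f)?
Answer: 48768/7 ≈ 6966.9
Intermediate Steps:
L(p, H) = 8*H
u(K) = -K
w(f) = 8/f (w(f) = -8*(-1/f) = -(-8)/f = 8/f)
G(g) = 88 + g**2 + 8*g/(11 - g) (G(g) = (g**2 + (8/(11 - g))*g) + 88 = (g**2 + 8*g/(11 - g)) + 88 = 88 + g**2 + 8*g/(11 - g))
G(88) + L(50, -107) = (-8*88 + (-11 + 88)*(88 + 88**2))/(-11 + 88) + 8*(-107) = (-704 + 77*(88 + 7744))/77 - 856 = (-704 + 77*7832)/77 - 856 = (-704 + 603064)/77 - 856 = (1/77)*602360 - 856 = 54760/7 - 856 = 48768/7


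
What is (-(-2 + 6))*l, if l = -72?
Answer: 288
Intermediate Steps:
(-(-2 + 6))*l = -(-2 + 6)*(-72) = -1*4*(-72) = -4*(-72) = 288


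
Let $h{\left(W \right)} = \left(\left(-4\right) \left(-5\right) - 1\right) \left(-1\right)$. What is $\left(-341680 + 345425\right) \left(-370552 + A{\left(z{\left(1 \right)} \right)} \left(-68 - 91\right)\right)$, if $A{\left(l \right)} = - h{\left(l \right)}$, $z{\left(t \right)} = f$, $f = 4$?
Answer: $-1399030885$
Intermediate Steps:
$z{\left(t \right)} = 4$
$h{\left(W \right)} = -19$ ($h{\left(W \right)} = \left(20 - 1\right) \left(-1\right) = 19 \left(-1\right) = -19$)
$A{\left(l \right)} = 19$ ($A{\left(l \right)} = \left(-1\right) \left(-19\right) = 19$)
$\left(-341680 + 345425\right) \left(-370552 + A{\left(z{\left(1 \right)} \right)} \left(-68 - 91\right)\right) = \left(-341680 + 345425\right) \left(-370552 + 19 \left(-68 - 91\right)\right) = 3745 \left(-370552 + 19 \left(-159\right)\right) = 3745 \left(-370552 - 3021\right) = 3745 \left(-373573\right) = -1399030885$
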